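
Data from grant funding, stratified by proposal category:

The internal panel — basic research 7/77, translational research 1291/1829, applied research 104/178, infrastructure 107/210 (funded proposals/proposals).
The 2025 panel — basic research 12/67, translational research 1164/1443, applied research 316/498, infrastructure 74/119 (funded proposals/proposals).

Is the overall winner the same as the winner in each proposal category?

Basic research: the internal panel 7/77 = 9.1%, the 2025 panel 12/67 = 17.9% → the 2025 panel
Translational research: the internal panel 1291/1829 = 70.6%, the 2025 panel 1164/1443 = 80.7% → the 2025 panel
Applied research: the internal panel 104/178 = 58.4%, the 2025 panel 316/498 = 63.5% → the 2025 panel
Infrastructure: the internal panel 107/210 = 51.0%, the 2025 panel 74/119 = 62.2% → the 2025 panel
Overall: the internal panel 1509/2294 = 65.8%, the 2025 panel 1566/2127 = 73.6% → the 2025 panel
The 2025 panel wins overall and in every proposal group — no reversal.

Yes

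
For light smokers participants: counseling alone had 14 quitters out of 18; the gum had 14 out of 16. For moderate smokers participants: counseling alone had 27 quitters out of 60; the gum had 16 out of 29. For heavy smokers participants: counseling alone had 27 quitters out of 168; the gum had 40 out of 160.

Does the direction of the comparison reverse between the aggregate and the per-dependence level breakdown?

Light smokers: counseling alone 14/18 = 77.8%, the gum 14/16 = 87.5% → the gum
Moderate smokers: counseling alone 27/60 = 45.0%, the gum 16/29 = 55.2% → the gum
Heavy smokers: counseling alone 27/168 = 16.1%, the gum 40/160 = 25.0% → the gum
Overall: counseling alone 68/246 = 27.6%, the gum 70/205 = 34.1% → the gum
The gum wins overall and in every dependence group — no reversal.

No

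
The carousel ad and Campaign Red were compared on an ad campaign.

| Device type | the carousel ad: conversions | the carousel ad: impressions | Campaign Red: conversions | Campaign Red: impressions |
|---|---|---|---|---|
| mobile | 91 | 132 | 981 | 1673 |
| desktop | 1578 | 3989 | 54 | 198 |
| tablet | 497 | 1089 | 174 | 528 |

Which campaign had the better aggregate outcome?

Campaign Red

Mobile: the carousel ad 91/132 = 68.9%, Campaign Red 981/1673 = 58.6% → the carousel ad
Desktop: the carousel ad 1578/3989 = 39.6%, Campaign Red 54/198 = 27.3% → the carousel ad
Tablet: the carousel ad 497/1089 = 45.6%, Campaign Red 174/528 = 33.0% → the carousel ad
Overall: the carousel ad 2166/5210 = 41.6%, Campaign Red 1209/2399 = 50.4% → Campaign Red
(The carousel ad wins every device group but Campaign Red wins overall — the carousel ad's impressions skew toward the low-rate desktop group.)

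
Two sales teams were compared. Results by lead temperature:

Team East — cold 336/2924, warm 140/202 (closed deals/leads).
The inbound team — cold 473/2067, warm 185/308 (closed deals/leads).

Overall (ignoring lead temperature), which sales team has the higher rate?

Cold: Team East 336/2924 = 11.5%, the inbound team 473/2067 = 22.9% → the inbound team
Warm: Team East 140/202 = 69.3%, the inbound team 185/308 = 60.1% → Team East
Overall: Team East 476/3126 = 15.2%, the inbound team 658/2375 = 27.7% → the inbound team
(Neither sweeps every lead group, but the inbound team has the higher pooled rate.)

the inbound team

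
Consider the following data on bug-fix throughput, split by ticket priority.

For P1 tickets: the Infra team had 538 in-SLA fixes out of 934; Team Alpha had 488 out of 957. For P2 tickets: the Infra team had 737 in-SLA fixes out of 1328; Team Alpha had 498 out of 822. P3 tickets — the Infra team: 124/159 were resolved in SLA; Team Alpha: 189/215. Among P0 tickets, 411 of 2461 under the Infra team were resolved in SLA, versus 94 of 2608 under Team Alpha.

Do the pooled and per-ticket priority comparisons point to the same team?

No

P1: the Infra team 538/934 = 57.6%, Team Alpha 488/957 = 51.0% → the Infra team
P2: the Infra team 737/1328 = 55.5%, Team Alpha 498/822 = 60.6% → Team Alpha
P3: the Infra team 124/159 = 78.0%, Team Alpha 189/215 = 87.9% → Team Alpha
P0: the Infra team 411/2461 = 16.7%, Team Alpha 94/2608 = 3.6% → the Infra team
Overall: the Infra team 1810/4882 = 37.1%, Team Alpha 1269/4602 = 27.6% → the Infra team
Neither sweeps: the Infra team wins 2 of 4 groups, Team Alpha wins 2. The Infra team wins overall but not every group — no Simpson reversal.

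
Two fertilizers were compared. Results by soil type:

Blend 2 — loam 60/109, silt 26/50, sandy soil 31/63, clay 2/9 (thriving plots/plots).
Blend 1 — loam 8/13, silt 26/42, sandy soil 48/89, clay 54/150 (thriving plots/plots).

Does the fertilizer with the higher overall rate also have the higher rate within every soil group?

Loam: Blend 2 60/109 = 55.0%, Blend 1 8/13 = 61.5% → Blend 1
Silt: Blend 2 26/50 = 52.0%, Blend 1 26/42 = 61.9% → Blend 1
Sandy soil: Blend 2 31/63 = 49.2%, Blend 1 48/89 = 53.9% → Blend 1
Clay: Blend 2 2/9 = 22.2%, Blend 1 54/150 = 36.0% → Blend 1
Overall: Blend 2 119/231 = 51.5%, Blend 1 136/294 = 46.3% → Blend 2
Blend 1 wins each soil group but Blend 2 wins overall — the comparison reverses. Blend 1's plots skew toward clay, which has a lower base rate.

No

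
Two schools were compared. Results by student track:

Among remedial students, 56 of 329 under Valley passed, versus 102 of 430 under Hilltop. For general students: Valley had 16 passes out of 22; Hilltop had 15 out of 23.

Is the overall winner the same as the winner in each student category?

No

Remedial: Valley 56/329 = 17.0%, Hilltop 102/430 = 23.7% → Hilltop
General: Valley 16/22 = 72.7%, Hilltop 15/23 = 65.2% → Valley
Overall: Valley 72/351 = 20.5%, Hilltop 117/453 = 25.8% → Hilltop
Neither sweeps: Valley wins 1 of 2 groups, Hilltop wins 1. Hilltop wins overall but not every group — no Simpson reversal.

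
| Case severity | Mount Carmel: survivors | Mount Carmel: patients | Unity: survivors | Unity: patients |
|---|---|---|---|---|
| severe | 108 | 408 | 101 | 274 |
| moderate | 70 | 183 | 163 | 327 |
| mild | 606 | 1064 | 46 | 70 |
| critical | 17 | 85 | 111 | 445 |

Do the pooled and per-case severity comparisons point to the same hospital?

Severe: Mount Carmel 108/408 = 26.5%, Unity 101/274 = 36.9% → Unity
Moderate: Mount Carmel 70/183 = 38.3%, Unity 163/327 = 49.8% → Unity
Mild: Mount Carmel 606/1064 = 57.0%, Unity 46/70 = 65.7% → Unity
Critical: Mount Carmel 17/85 = 20.0%, Unity 111/445 = 24.9% → Unity
Overall: Mount Carmel 801/1740 = 46.0%, Unity 421/1116 = 37.7% → Mount Carmel
Unity wins each case group but Mount Carmel wins overall — the comparison reverses. Unity's patients skew toward critical, which has a lower base rate.

No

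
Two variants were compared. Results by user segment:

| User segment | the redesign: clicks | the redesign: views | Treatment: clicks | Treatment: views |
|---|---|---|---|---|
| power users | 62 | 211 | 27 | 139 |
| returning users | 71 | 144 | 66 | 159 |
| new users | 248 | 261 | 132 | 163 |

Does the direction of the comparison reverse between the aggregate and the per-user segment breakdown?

No

Power users: the redesign 62/211 = 29.4%, Treatment 27/139 = 19.4% → the redesign
Returning users: the redesign 71/144 = 49.3%, Treatment 66/159 = 41.5% → the redesign
New users: the redesign 248/261 = 95.0%, Treatment 132/163 = 81.0% → the redesign
Overall: the redesign 381/616 = 61.9%, Treatment 225/461 = 48.8% → the redesign
The redesign wins overall and in every user group — no reversal.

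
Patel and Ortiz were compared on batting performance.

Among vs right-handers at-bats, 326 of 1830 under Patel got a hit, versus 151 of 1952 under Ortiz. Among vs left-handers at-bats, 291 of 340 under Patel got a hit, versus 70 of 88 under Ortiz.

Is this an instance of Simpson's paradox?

No

Vs right-handers: Patel 326/1830 = 17.8%, Ortiz 151/1952 = 7.7% → Patel
Vs left-handers: Patel 291/340 = 85.6%, Ortiz 70/88 = 79.5% → Patel
Overall: Patel 617/2170 = 28.4%, Ortiz 221/2040 = 10.8% → Patel
Patel wins overall and in every pitcher group — no reversal.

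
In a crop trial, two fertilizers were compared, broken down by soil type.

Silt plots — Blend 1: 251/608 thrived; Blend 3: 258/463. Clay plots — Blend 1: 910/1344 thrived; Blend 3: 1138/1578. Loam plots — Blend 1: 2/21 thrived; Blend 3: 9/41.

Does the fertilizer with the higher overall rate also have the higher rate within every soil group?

Silt: Blend 1 251/608 = 41.3%, Blend 3 258/463 = 55.7% → Blend 3
Clay: Blend 1 910/1344 = 67.7%, Blend 3 1138/1578 = 72.1% → Blend 3
Loam: Blend 1 2/21 = 9.5%, Blend 3 9/41 = 22.0% → Blend 3
Overall: Blend 1 1163/1973 = 58.9%, Blend 3 1405/2082 = 67.5% → Blend 3
Blend 3 wins overall and in every soil group — no reversal.

Yes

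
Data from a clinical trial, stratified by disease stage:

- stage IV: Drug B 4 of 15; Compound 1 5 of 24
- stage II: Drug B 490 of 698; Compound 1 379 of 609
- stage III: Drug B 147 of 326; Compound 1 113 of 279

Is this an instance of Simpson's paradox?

No

Stage IV: Drug B 4/15 = 26.7%, Compound 1 5/24 = 20.8% → Drug B
Stage II: Drug B 490/698 = 70.2%, Compound 1 379/609 = 62.2% → Drug B
Stage III: Drug B 147/326 = 45.1%, Compound 1 113/279 = 40.5% → Drug B
Overall: Drug B 641/1039 = 61.7%, Compound 1 497/912 = 54.5% → Drug B
Drug B wins overall and in every disease group — no reversal.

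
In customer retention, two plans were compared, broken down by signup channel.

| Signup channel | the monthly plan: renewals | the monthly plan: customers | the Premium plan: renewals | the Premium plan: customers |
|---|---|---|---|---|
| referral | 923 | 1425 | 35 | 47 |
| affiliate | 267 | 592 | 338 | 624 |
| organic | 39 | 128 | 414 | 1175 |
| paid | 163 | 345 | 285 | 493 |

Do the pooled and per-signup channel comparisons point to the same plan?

No

Referral: the monthly plan 923/1425 = 64.8%, the Premium plan 35/47 = 74.5% → the Premium plan
Affiliate: the monthly plan 267/592 = 45.1%, the Premium plan 338/624 = 54.2% → the Premium plan
Organic: the monthly plan 39/128 = 30.5%, the Premium plan 414/1175 = 35.2% → the Premium plan
Paid: the monthly plan 163/345 = 47.2%, the Premium plan 285/493 = 57.8% → the Premium plan
Overall: the monthly plan 1392/2490 = 55.9%, the Premium plan 1072/2339 = 45.8% → the monthly plan
The Premium plan wins each signup group but the monthly plan wins overall — the comparison reverses. The Premium plan's customers skew toward organic, which has a lower base rate.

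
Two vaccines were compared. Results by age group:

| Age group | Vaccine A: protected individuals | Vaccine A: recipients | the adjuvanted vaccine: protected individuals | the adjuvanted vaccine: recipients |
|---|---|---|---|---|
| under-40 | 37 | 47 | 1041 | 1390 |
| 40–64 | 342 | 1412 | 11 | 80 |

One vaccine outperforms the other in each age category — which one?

Vaccine A

Under-40: Vaccine A 37/47 = 78.7%, the adjuvanted vaccine 1041/1390 = 74.9% → Vaccine A
40–64: Vaccine A 342/1412 = 24.2%, the adjuvanted vaccine 11/80 = 13.8% → Vaccine A
Vaccine A has the higher rate in both groups.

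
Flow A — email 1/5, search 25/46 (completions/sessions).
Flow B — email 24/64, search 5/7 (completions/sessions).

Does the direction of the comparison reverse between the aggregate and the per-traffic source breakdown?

Email: Flow A 1/5 = 20.0%, Flow B 24/64 = 37.5% → Flow B
Search: Flow A 25/46 = 54.3%, Flow B 5/7 = 71.4% → Flow B
Overall: Flow A 26/51 = 51.0%, Flow B 29/71 = 40.8% → Flow A
Flow B wins each traffic group but Flow A wins overall — the comparison reverses. Flow B's sessions skew toward email, which has a lower base rate.

Yes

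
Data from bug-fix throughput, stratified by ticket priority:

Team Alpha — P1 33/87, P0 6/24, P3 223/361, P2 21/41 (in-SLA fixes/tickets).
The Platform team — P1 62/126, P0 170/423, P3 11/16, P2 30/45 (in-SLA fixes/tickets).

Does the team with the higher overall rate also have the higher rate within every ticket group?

P1: Team Alpha 33/87 = 37.9%, the Platform team 62/126 = 49.2% → the Platform team
P0: Team Alpha 6/24 = 25.0%, the Platform team 170/423 = 40.2% → the Platform team
P3: Team Alpha 223/361 = 61.8%, the Platform team 11/16 = 68.8% → the Platform team
P2: Team Alpha 21/41 = 51.2%, the Platform team 30/45 = 66.7% → the Platform team
Overall: Team Alpha 283/513 = 55.2%, the Platform team 273/610 = 44.8% → Team Alpha
The Platform team wins each ticket group but Team Alpha wins overall — the comparison reverses. The Platform team's tickets skew toward P0, which has a lower base rate.

No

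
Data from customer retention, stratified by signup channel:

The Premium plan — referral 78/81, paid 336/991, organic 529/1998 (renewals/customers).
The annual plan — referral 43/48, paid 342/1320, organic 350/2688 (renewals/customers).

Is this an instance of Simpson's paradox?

Referral: the Premium plan 78/81 = 96.3%, the annual plan 43/48 = 89.6% → the Premium plan
Paid: the Premium plan 336/991 = 33.9%, the annual plan 342/1320 = 25.9% → the Premium plan
Organic: the Premium plan 529/1998 = 26.5%, the annual plan 350/2688 = 13.0% → the Premium plan
Overall: the Premium plan 943/3070 = 30.7%, the annual plan 735/4056 = 18.1% → the Premium plan
The Premium plan wins overall and in every signup group — no reversal.

No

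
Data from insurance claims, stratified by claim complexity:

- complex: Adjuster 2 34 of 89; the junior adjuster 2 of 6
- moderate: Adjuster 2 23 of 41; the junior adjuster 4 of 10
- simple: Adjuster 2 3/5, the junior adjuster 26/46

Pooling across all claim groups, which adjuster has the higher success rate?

Complex: Adjuster 2 34/89 = 38.2%, the junior adjuster 2/6 = 33.3% → Adjuster 2
Moderate: Adjuster 2 23/41 = 56.1%, the junior adjuster 4/10 = 40.0% → Adjuster 2
Simple: Adjuster 2 3/5 = 60.0%, the junior adjuster 26/46 = 56.5% → Adjuster 2
Overall: Adjuster 2 60/135 = 44.4%, the junior adjuster 32/62 = 51.6% → the junior adjuster
(Adjuster 2 wins every claim group but the junior adjuster wins overall — Adjuster 2's claims skew toward the low-rate complex group.)

the junior adjuster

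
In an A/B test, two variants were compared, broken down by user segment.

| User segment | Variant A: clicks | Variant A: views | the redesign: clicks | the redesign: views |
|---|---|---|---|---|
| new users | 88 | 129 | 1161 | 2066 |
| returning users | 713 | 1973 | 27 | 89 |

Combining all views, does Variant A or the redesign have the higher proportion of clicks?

New users: Variant A 88/129 = 68.2%, the redesign 1161/2066 = 56.2% → Variant A
Returning users: Variant A 713/1973 = 36.1%, the redesign 27/89 = 30.3% → Variant A
Overall: Variant A 801/2102 = 38.1%, the redesign 1188/2155 = 55.1% → the redesign
(Variant A wins every user group but the redesign wins overall — Variant A's views skew toward the low-rate returning users group.)

the redesign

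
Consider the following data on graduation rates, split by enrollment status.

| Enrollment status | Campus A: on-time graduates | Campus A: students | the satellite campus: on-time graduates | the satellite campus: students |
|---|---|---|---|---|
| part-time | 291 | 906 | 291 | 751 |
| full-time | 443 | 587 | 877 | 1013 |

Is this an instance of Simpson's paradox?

No

Part-time: Campus A 291/906 = 32.1%, the satellite campus 291/751 = 38.7% → the satellite campus
Full-time: Campus A 443/587 = 75.5%, the satellite campus 877/1013 = 86.6% → the satellite campus
Overall: Campus A 734/1493 = 49.2%, the satellite campus 1168/1764 = 66.2% → the satellite campus
The satellite campus wins overall and in every enrollment group — no reversal.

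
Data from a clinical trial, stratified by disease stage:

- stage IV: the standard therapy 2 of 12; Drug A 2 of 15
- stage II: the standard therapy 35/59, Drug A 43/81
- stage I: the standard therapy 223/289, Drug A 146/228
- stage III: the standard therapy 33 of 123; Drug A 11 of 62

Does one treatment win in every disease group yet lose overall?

No

Stage IV: the standard therapy 2/12 = 16.7%, Drug A 2/15 = 13.3% → the standard therapy
Stage II: the standard therapy 35/59 = 59.3%, Drug A 43/81 = 53.1% → the standard therapy
Stage I: the standard therapy 223/289 = 77.2%, Drug A 146/228 = 64.0% → the standard therapy
Stage III: the standard therapy 33/123 = 26.8%, Drug A 11/62 = 17.7% → the standard therapy
Overall: the standard therapy 293/483 = 60.7%, Drug A 202/386 = 52.3% → the standard therapy
The standard therapy wins overall and in every disease group — no reversal.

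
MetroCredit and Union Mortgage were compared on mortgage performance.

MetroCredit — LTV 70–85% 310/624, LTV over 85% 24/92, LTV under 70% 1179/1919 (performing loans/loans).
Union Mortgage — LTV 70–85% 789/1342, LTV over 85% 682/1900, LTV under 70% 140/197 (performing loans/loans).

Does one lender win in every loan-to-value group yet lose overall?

Yes

LTV 70–85%: MetroCredit 310/624 = 49.7%, Union Mortgage 789/1342 = 58.8% → Union Mortgage
LTV over 85%: MetroCredit 24/92 = 26.1%, Union Mortgage 682/1900 = 35.9% → Union Mortgage
LTV under 70%: MetroCredit 1179/1919 = 61.4%, Union Mortgage 140/197 = 71.1% → Union Mortgage
Overall: MetroCredit 1513/2635 = 57.4%, Union Mortgage 1611/3439 = 46.8% → MetroCredit
Union Mortgage wins each loan-to-value group but MetroCredit wins overall — the comparison reverses. Union Mortgage's loans skew toward LTV over 85%, which has a lower base rate.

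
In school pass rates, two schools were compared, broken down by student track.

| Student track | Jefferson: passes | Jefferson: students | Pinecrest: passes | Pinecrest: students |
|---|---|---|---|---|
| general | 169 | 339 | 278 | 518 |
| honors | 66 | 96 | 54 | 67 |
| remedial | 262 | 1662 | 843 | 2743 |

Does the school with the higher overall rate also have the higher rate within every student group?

General: Jefferson 169/339 = 49.9%, Pinecrest 278/518 = 53.7% → Pinecrest
Honors: Jefferson 66/96 = 68.8%, Pinecrest 54/67 = 80.6% → Pinecrest
Remedial: Jefferson 262/1662 = 15.8%, Pinecrest 843/2743 = 30.7% → Pinecrest
Overall: Jefferson 497/2097 = 23.7%, Pinecrest 1175/3328 = 35.3% → Pinecrest
Pinecrest wins overall and in every student group — no reversal.

Yes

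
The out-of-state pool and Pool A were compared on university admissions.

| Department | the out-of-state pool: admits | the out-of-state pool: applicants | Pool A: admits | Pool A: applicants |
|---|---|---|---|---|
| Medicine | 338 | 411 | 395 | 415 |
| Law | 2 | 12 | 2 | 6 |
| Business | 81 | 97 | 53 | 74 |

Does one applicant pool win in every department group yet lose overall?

Medicine: the out-of-state pool 338/411 = 82.2%, Pool A 395/415 = 95.2% → Pool A
Law: the out-of-state pool 2/12 = 16.7%, Pool A 2/6 = 33.3% → Pool A
Business: the out-of-state pool 81/97 = 83.5%, Pool A 53/74 = 71.6% → the out-of-state pool
Overall: the out-of-state pool 421/520 = 81.0%, Pool A 450/495 = 90.9% → Pool A
Neither sweeps: the out-of-state pool wins 1 of 3 groups, Pool A wins 2. Pool A wins overall but not every group — no Simpson reversal.

No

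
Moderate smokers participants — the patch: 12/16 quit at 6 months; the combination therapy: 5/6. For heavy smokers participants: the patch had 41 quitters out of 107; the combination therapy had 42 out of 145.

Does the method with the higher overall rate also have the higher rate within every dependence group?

No

Moderate smokers: the patch 12/16 = 75.0%, the combination therapy 5/6 = 83.3% → the combination therapy
Heavy smokers: the patch 41/107 = 38.3%, the combination therapy 42/145 = 29.0% → the patch
Overall: the patch 53/123 = 43.1%, the combination therapy 47/151 = 31.1% → the patch
Neither sweeps: the patch wins 1 of 2 groups, the combination therapy wins 1. The patch wins overall but not every group — no Simpson reversal.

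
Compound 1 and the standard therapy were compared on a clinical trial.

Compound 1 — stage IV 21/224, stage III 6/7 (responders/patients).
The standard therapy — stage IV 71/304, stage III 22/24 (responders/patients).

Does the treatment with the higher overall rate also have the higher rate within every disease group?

Yes

Stage IV: Compound 1 21/224 = 9.4%, the standard therapy 71/304 = 23.4% → the standard therapy
Stage III: Compound 1 6/7 = 85.7%, the standard therapy 22/24 = 91.7% → the standard therapy
Overall: Compound 1 27/231 = 11.7%, the standard therapy 93/328 = 28.4% → the standard therapy
The standard therapy wins overall and in every disease group — no reversal.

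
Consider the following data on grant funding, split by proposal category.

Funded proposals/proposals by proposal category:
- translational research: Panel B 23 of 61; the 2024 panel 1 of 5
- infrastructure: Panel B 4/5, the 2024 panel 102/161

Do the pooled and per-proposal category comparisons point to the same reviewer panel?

No

Translational research: Panel B 23/61 = 37.7%, the 2024 panel 1/5 = 20.0% → Panel B
Infrastructure: Panel B 4/5 = 80.0%, the 2024 panel 102/161 = 63.4% → Panel B
Overall: Panel B 27/66 = 40.9%, the 2024 panel 103/166 = 62.0% → the 2024 panel
Panel B wins each proposal group but the 2024 panel wins overall — the comparison reverses. Panel B's proposals skew toward translational research, which has a lower base rate.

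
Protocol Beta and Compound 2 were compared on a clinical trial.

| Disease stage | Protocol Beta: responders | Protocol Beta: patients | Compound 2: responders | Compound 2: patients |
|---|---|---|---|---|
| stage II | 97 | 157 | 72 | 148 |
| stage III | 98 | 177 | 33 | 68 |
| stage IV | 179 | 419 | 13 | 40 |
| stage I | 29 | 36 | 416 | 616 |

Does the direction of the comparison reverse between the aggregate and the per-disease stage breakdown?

Yes

Stage II: Protocol Beta 97/157 = 61.8%, Compound 2 72/148 = 48.6% → Protocol Beta
Stage III: Protocol Beta 98/177 = 55.4%, Compound 2 33/68 = 48.5% → Protocol Beta
Stage IV: Protocol Beta 179/419 = 42.7%, Compound 2 13/40 = 32.5% → Protocol Beta
Stage I: Protocol Beta 29/36 = 80.6%, Compound 2 416/616 = 67.5% → Protocol Beta
Overall: Protocol Beta 403/789 = 51.1%, Compound 2 534/872 = 61.2% → Compound 2
Protocol Beta wins each disease group but Compound 2 wins overall — the comparison reverses. Protocol Beta's patients skew toward stage IV, which has a lower base rate.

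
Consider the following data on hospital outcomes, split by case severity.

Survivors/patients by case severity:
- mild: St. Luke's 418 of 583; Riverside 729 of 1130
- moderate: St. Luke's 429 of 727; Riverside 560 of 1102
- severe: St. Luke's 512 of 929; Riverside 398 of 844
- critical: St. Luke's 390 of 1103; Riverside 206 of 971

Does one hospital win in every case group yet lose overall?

Mild: St. Luke's 418/583 = 71.7%, Riverside 729/1130 = 64.5% → St. Luke's
Moderate: St. Luke's 429/727 = 59.0%, Riverside 560/1102 = 50.8% → St. Luke's
Severe: St. Luke's 512/929 = 55.1%, Riverside 398/844 = 47.2% → St. Luke's
Critical: St. Luke's 390/1103 = 35.4%, Riverside 206/971 = 21.2% → St. Luke's
Overall: St. Luke's 1749/3342 = 52.3%, Riverside 1893/4047 = 46.8% → St. Luke's
St. Luke's wins overall and in every case group — no reversal.

No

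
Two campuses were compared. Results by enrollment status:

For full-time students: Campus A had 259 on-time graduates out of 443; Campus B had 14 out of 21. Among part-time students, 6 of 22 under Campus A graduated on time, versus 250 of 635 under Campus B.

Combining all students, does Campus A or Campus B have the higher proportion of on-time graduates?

Full-time: Campus A 259/443 = 58.5%, Campus B 14/21 = 66.7% → Campus B
Part-time: Campus A 6/22 = 27.3%, Campus B 250/635 = 39.4% → Campus B
Overall: Campus A 265/465 = 57.0%, Campus B 264/656 = 40.2% → Campus A
(Campus B wins every enrollment group but Campus A wins overall — Campus B's students skew toward the low-rate part-time group.)

Campus A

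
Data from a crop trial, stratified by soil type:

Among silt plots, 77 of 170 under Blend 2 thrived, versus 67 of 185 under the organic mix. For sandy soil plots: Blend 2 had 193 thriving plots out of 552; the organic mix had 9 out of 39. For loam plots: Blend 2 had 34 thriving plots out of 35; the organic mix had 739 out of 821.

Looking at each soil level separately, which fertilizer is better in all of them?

Silt: Blend 2 77/170 = 45.3%, the organic mix 67/185 = 36.2% → Blend 2
Sandy soil: Blend 2 193/552 = 35.0%, the organic mix 9/39 = 23.1% → Blend 2
Loam: Blend 2 34/35 = 97.1%, the organic mix 739/821 = 90.0% → Blend 2
Blend 2 has the higher rate in all 3 groups.

Blend 2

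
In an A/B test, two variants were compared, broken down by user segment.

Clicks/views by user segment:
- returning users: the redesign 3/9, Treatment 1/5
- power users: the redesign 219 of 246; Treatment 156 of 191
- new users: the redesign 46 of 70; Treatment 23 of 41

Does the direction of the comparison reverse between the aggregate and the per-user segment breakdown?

No

Returning users: the redesign 3/9 = 33.3%, Treatment 1/5 = 20.0% → the redesign
Power users: the redesign 219/246 = 89.0%, Treatment 156/191 = 81.7% → the redesign
New users: the redesign 46/70 = 65.7%, Treatment 23/41 = 56.1% → the redesign
Overall: the redesign 268/325 = 82.5%, Treatment 180/237 = 75.9% → the redesign
The redesign wins overall and in every user group — no reversal.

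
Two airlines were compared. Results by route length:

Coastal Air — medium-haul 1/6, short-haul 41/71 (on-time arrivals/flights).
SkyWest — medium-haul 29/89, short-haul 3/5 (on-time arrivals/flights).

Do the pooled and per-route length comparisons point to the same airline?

Medium-haul: Coastal Air 1/6 = 16.7%, SkyWest 29/89 = 32.6% → SkyWest
Short-haul: Coastal Air 41/71 = 57.7%, SkyWest 3/5 = 60.0% → SkyWest
Overall: Coastal Air 42/77 = 54.5%, SkyWest 32/94 = 34.0% → Coastal Air
SkyWest wins each route group but Coastal Air wins overall — the comparison reverses. SkyWest's flights skew toward medium-haul, which has a lower base rate.

No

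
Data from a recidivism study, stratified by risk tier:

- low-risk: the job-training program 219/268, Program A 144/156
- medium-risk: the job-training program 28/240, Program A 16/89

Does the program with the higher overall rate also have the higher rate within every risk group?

Low-risk: the job-training program 219/268 = 81.7%, Program A 144/156 = 92.3% → Program A
Medium-risk: the job-training program 28/240 = 11.7%, Program A 16/89 = 18.0% → Program A
Overall: the job-training program 247/508 = 48.6%, Program A 160/245 = 65.3% → Program A
Program A wins overall and in every risk group — no reversal.

Yes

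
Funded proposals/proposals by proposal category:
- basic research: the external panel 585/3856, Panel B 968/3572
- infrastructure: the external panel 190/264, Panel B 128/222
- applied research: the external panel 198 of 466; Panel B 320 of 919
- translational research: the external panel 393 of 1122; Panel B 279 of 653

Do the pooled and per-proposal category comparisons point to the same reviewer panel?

Basic research: the external panel 585/3856 = 15.2%, Panel B 968/3572 = 27.1% → Panel B
Infrastructure: the external panel 190/264 = 72.0%, Panel B 128/222 = 57.7% → the external panel
Applied research: the external panel 198/466 = 42.5%, Panel B 320/919 = 34.8% → the external panel
Translational research: the external panel 393/1122 = 35.0%, Panel B 279/653 = 42.7% → Panel B
Overall: the external panel 1366/5708 = 23.9%, Panel B 1695/5366 = 31.6% → Panel B
Neither sweeps: the external panel wins 2 of 4 groups, Panel B wins 2. Panel B wins overall but not every group — no Simpson reversal.

No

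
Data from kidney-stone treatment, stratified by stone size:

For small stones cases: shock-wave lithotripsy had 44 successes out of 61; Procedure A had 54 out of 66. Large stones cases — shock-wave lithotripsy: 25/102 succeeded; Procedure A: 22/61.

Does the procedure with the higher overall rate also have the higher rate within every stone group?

Small stones: shock-wave lithotripsy 44/61 = 72.1%, Procedure A 54/66 = 81.8% → Procedure A
Large stones: shock-wave lithotripsy 25/102 = 24.5%, Procedure A 22/61 = 36.1% → Procedure A
Overall: shock-wave lithotripsy 69/163 = 42.3%, Procedure A 76/127 = 59.8% → Procedure A
Procedure A wins overall and in every stone group — no reversal.

Yes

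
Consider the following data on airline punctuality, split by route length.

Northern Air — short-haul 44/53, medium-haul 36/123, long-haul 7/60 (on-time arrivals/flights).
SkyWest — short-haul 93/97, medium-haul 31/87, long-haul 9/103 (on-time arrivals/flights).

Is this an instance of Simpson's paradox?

Short-haul: Northern Air 44/53 = 83.0%, SkyWest 93/97 = 95.9% → SkyWest
Medium-haul: Northern Air 36/123 = 29.3%, SkyWest 31/87 = 35.6% → SkyWest
Long-haul: Northern Air 7/60 = 11.7%, SkyWest 9/103 = 8.7% → Northern Air
Overall: Northern Air 87/236 = 36.9%, SkyWest 133/287 = 46.3% → SkyWest
Neither sweeps: Northern Air wins 1 of 3 groups, SkyWest wins 2. SkyWest wins overall but not every group — no Simpson reversal.

No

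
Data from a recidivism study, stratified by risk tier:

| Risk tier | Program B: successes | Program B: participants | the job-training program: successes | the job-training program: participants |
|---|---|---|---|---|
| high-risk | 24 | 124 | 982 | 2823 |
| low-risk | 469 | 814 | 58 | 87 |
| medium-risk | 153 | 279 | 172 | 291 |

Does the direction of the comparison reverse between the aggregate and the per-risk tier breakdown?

High-risk: Program B 24/124 = 19.4%, the job-training program 982/2823 = 34.8% → the job-training program
Low-risk: Program B 469/814 = 57.6%, the job-training program 58/87 = 66.7% → the job-training program
Medium-risk: Program B 153/279 = 54.8%, the job-training program 172/291 = 59.1% → the job-training program
Overall: Program B 646/1217 = 53.1%, the job-training program 1212/3201 = 37.9% → Program B
The job-training program wins each risk group but Program B wins overall — the comparison reverses. The job-training program's participants skew toward high-risk, which has a lower base rate.

Yes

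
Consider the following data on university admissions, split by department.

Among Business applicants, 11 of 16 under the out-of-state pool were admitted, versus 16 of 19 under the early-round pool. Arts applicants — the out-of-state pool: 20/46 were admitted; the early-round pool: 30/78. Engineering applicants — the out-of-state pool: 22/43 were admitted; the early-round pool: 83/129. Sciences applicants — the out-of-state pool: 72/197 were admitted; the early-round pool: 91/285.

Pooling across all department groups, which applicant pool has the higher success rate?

the early-round pool

Business: the out-of-state pool 11/16 = 68.8%, the early-round pool 16/19 = 84.2% → the early-round pool
Arts: the out-of-state pool 20/46 = 43.5%, the early-round pool 30/78 = 38.5% → the out-of-state pool
Engineering: the out-of-state pool 22/43 = 51.2%, the early-round pool 83/129 = 64.3% → the early-round pool
Sciences: the out-of-state pool 72/197 = 36.5%, the early-round pool 91/285 = 31.9% → the out-of-state pool
Overall: the out-of-state pool 125/302 = 41.4%, the early-round pool 220/511 = 43.1% → the early-round pool
(Neither sweeps every department group, but the early-round pool has the higher pooled rate.)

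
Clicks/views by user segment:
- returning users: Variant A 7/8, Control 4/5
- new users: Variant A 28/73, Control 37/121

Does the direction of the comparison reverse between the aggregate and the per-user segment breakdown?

No

Returning users: Variant A 7/8 = 87.5%, Control 4/5 = 80.0% → Variant A
New users: Variant A 28/73 = 38.4%, Control 37/121 = 30.6% → Variant A
Overall: Variant A 35/81 = 43.2%, Control 41/126 = 32.5% → Variant A
Variant A wins overall and in every user group — no reversal.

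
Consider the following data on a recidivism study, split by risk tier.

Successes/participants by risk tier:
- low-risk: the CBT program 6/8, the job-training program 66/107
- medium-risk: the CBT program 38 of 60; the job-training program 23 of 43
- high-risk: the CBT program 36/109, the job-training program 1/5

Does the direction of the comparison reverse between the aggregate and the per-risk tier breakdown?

Low-risk: the CBT program 6/8 = 75.0%, the job-training program 66/107 = 61.7% → the CBT program
Medium-risk: the CBT program 38/60 = 63.3%, the job-training program 23/43 = 53.5% → the CBT program
High-risk: the CBT program 36/109 = 33.0%, the job-training program 1/5 = 20.0% → the CBT program
Overall: the CBT program 80/177 = 45.2%, the job-training program 90/155 = 58.1% → the job-training program
The CBT program wins each risk group but the job-training program wins overall — the comparison reverses. The CBT program's participants skew toward high-risk, which has a lower base rate.

Yes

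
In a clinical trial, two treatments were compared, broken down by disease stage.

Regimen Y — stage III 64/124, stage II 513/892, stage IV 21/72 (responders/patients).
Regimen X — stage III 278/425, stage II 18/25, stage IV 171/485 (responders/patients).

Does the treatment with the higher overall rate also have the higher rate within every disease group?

No

Stage III: Regimen Y 64/124 = 51.6%, Regimen X 278/425 = 65.4% → Regimen X
Stage II: Regimen Y 513/892 = 57.5%, Regimen X 18/25 = 72.0% → Regimen X
Stage IV: Regimen Y 21/72 = 29.2%, Regimen X 171/485 = 35.3% → Regimen X
Overall: Regimen Y 598/1088 = 55.0%, Regimen X 467/935 = 49.9% → Regimen Y
Regimen X wins each disease group but Regimen Y wins overall — the comparison reverses. Regimen X's patients skew toward stage IV, which has a lower base rate.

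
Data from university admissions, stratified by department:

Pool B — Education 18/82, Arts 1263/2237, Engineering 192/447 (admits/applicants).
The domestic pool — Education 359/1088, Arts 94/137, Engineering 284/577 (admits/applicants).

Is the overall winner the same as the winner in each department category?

Education: Pool B 18/82 = 22.0%, the domestic pool 359/1088 = 33.0% → the domestic pool
Arts: Pool B 1263/2237 = 56.5%, the domestic pool 94/137 = 68.6% → the domestic pool
Engineering: Pool B 192/447 = 43.0%, the domestic pool 284/577 = 49.2% → the domestic pool
Overall: Pool B 1473/2766 = 53.3%, the domestic pool 737/1802 = 40.9% → Pool B
The domestic pool wins each department group but Pool B wins overall — the comparison reverses. The domestic pool's applicants skew toward Education, which has a lower base rate.

No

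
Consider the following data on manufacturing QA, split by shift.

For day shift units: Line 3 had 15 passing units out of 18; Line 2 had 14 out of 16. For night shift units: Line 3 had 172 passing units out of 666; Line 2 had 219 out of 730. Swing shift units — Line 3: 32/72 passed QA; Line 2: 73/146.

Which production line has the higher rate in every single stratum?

Line 2

Day shift: Line 3 15/18 = 83.3%, Line 2 14/16 = 87.5% → Line 2
Night shift: Line 3 172/666 = 25.8%, Line 2 219/730 = 30.0% → Line 2
Swing shift: Line 3 32/72 = 44.4%, Line 2 73/146 = 50.0% → Line 2
Line 2 has the higher rate in all 3 groups.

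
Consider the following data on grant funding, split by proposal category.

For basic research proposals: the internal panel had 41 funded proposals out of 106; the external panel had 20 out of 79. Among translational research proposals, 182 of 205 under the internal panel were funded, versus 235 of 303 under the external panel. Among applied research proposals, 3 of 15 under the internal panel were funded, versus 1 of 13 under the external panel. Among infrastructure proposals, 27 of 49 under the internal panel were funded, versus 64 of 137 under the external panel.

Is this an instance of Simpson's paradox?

Basic research: the internal panel 41/106 = 38.7%, the external panel 20/79 = 25.3% → the internal panel
Translational research: the internal panel 182/205 = 88.8%, the external panel 235/303 = 77.6% → the internal panel
Applied research: the internal panel 3/15 = 20.0%, the external panel 1/13 = 7.7% → the internal panel
Infrastructure: the internal panel 27/49 = 55.1%, the external panel 64/137 = 46.7% → the internal panel
Overall: the internal panel 253/375 = 67.5%, the external panel 320/532 = 60.2% → the internal panel
The internal panel wins overall and in every proposal group — no reversal.

No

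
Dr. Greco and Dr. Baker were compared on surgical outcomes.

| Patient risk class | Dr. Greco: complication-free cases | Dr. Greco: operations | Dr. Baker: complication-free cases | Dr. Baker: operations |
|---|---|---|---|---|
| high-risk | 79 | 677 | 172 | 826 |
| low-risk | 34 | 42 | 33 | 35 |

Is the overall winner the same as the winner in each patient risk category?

High-risk: Dr. Greco 79/677 = 11.7%, Dr. Baker 172/826 = 20.8% → Dr. Baker
Low-risk: Dr. Greco 34/42 = 81.0%, Dr. Baker 33/35 = 94.3% → Dr. Baker
Overall: Dr. Greco 113/719 = 15.7%, Dr. Baker 205/861 = 23.8% → Dr. Baker
Dr. Baker wins overall and in every patient risk group — no reversal.

Yes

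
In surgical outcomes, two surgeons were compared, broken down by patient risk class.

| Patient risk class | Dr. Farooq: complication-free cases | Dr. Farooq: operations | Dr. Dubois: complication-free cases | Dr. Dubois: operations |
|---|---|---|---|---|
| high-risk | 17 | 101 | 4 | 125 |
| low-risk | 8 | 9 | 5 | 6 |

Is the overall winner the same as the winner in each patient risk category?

High-risk: Dr. Farooq 17/101 = 16.8%, Dr. Dubois 4/125 = 3.2% → Dr. Farooq
Low-risk: Dr. Farooq 8/9 = 88.9%, Dr. Dubois 5/6 = 83.3% → Dr. Farooq
Overall: Dr. Farooq 25/110 = 22.7%, Dr. Dubois 9/131 = 6.9% → Dr. Farooq
Dr. Farooq wins overall and in every patient risk group — no reversal.

Yes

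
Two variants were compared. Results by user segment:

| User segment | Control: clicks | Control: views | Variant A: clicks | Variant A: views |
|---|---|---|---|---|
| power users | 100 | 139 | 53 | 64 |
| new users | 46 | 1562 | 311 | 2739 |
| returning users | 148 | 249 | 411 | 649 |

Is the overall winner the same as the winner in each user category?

Power users: Control 100/139 = 71.9%, Variant A 53/64 = 82.8% → Variant A
New users: Control 46/1562 = 2.9%, Variant A 311/2739 = 11.4% → Variant A
Returning users: Control 148/249 = 59.4%, Variant A 411/649 = 63.3% → Variant A
Overall: Control 294/1950 = 15.1%, Variant A 775/3452 = 22.5% → Variant A
Variant A wins overall and in every user group — no reversal.

Yes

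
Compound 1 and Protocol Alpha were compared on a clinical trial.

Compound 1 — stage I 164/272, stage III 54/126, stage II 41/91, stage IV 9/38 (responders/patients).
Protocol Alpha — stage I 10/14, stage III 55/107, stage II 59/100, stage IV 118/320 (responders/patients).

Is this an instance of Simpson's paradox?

Stage I: Compound 1 164/272 = 60.3%, Protocol Alpha 10/14 = 71.4% → Protocol Alpha
Stage III: Compound 1 54/126 = 42.9%, Protocol Alpha 55/107 = 51.4% → Protocol Alpha
Stage II: Compound 1 41/91 = 45.1%, Protocol Alpha 59/100 = 59.0% → Protocol Alpha
Stage IV: Compound 1 9/38 = 23.7%, Protocol Alpha 118/320 = 36.9% → Protocol Alpha
Overall: Compound 1 268/527 = 50.9%, Protocol Alpha 242/541 = 44.7% → Compound 1
Protocol Alpha wins each disease group but Compound 1 wins overall — the comparison reverses. Protocol Alpha's patients skew toward stage IV, which has a lower base rate.

Yes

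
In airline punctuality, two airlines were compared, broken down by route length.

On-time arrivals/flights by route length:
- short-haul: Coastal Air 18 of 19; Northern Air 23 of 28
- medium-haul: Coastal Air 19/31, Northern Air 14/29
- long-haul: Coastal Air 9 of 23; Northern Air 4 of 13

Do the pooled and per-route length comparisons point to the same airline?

Short-haul: Coastal Air 18/19 = 94.7%, Northern Air 23/28 = 82.1% → Coastal Air
Medium-haul: Coastal Air 19/31 = 61.3%, Northern Air 14/29 = 48.3% → Coastal Air
Long-haul: Coastal Air 9/23 = 39.1%, Northern Air 4/13 = 30.8% → Coastal Air
Overall: Coastal Air 46/73 = 63.0%, Northern Air 41/70 = 58.6% → Coastal Air
Coastal Air wins overall and in every route group — no reversal.

Yes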